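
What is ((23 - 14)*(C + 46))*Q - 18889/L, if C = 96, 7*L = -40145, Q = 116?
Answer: 850221169/5735 ≈ 1.4825e+5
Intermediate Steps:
L = -5735 (L = (⅐)*(-40145) = -5735)
((23 - 14)*(C + 46))*Q - 18889/L = ((23 - 14)*(96 + 46))*116 - 18889/(-5735) = (9*142)*116 - 18889*(-1/5735) = 1278*116 + 18889/5735 = 148248 + 18889/5735 = 850221169/5735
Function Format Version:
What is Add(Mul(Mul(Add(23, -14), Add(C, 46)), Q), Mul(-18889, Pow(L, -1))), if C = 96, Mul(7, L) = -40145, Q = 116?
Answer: Rational(850221169, 5735) ≈ 1.4825e+5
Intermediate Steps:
L = -5735 (L = Mul(Rational(1, 7), -40145) = -5735)
Add(Mul(Mul(Add(23, -14), Add(C, 46)), Q), Mul(-18889, Pow(L, -1))) = Add(Mul(Mul(Add(23, -14), Add(96, 46)), 116), Mul(-18889, Pow(-5735, -1))) = Add(Mul(Mul(9, 142), 116), Mul(-18889, Rational(-1, 5735))) = Add(Mul(1278, 116), Rational(18889, 5735)) = Add(148248, Rational(18889, 5735)) = Rational(850221169, 5735)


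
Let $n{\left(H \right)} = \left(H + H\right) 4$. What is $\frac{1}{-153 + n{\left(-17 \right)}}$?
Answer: $- \frac{1}{289} \approx -0.0034602$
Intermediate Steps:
$n{\left(H \right)} = 8 H$ ($n{\left(H \right)} = 2 H 4 = 8 H$)
$\frac{1}{-153 + n{\left(-17 \right)}} = \frac{1}{-153 + 8 \left(-17\right)} = \frac{1}{-153 - 136} = \frac{1}{-289} = - \frac{1}{289}$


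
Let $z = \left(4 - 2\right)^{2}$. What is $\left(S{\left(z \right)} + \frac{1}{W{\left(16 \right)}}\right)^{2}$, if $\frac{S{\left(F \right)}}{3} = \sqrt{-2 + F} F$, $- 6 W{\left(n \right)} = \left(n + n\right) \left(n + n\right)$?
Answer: $\frac{75497481}{262144} - \frac{9 \sqrt{2}}{64} \approx 287.8$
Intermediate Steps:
$W{\left(n \right)} = - \frac{2 n^{2}}{3}$ ($W{\left(n \right)} = - \frac{\left(n + n\right) \left(n + n\right)}{6} = - \frac{2 n 2 n}{6} = - \frac{4 n^{2}}{6} = - \frac{2 n^{2}}{3}$)
$z = 4$ ($z = 2^{2} = 4$)
$S{\left(F \right)} = 3 F \sqrt{-2 + F}$ ($S{\left(F \right)} = 3 \sqrt{-2 + F} F = 3 F \sqrt{-2 + F}$)
$\left(S{\left(z \right)} + \frac{1}{W{\left(16 \right)}}\right)^{2} = \left(3 \cdot 4 \sqrt{-2 + 4} + \frac{1}{\left(- \frac{2}{3}\right) 16^{2}}\right)^{2} = \left(3 \cdot 4 \sqrt{2} + \frac{1}{\left(- \frac{2}{3}\right) 256}\right)^{2} = \left(12 \sqrt{2} + \frac{1}{- \frac{512}{3}}\right)^{2} = \left(12 \sqrt{2} - \frac{3}{512}\right)^{2} = \left(- \frac{3}{512} + 12 \sqrt{2}\right)^{2}$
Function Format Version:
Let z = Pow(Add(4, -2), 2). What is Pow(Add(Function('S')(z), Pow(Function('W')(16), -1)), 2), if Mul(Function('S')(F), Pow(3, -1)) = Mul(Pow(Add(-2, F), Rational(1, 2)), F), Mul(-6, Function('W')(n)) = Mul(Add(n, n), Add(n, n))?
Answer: Add(Rational(75497481, 262144), Mul(Rational(-9, 64), Pow(2, Rational(1, 2)))) ≈ 287.80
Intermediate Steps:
Function('W')(n) = Mul(Rational(-2, 3), Pow(n, 2)) (Function('W')(n) = Mul(Rational(-1, 6), Mul(Add(n, n), Add(n, n))) = Mul(Rational(-1, 6), Mul(Mul(2, n), Mul(2, n))) = Mul(Rational(-1, 6), Mul(4, Pow(n, 2))) = Mul(Rational(-2, 3), Pow(n, 2)))
z = 4 (z = Pow(2, 2) = 4)
Function('S')(F) = Mul(3, F, Pow(Add(-2, F), Rational(1, 2))) (Function('S')(F) = Mul(3, Mul(Pow(Add(-2, F), Rational(1, 2)), F)) = Mul(3, Mul(F, Pow(Add(-2, F), Rational(1, 2)))) = Mul(3, F, Pow(Add(-2, F), Rational(1, 2))))
Pow(Add(Function('S')(z), Pow(Function('W')(16), -1)), 2) = Pow(Add(Mul(3, 4, Pow(Add(-2, 4), Rational(1, 2))), Pow(Mul(Rational(-2, 3), Pow(16, 2)), -1)), 2) = Pow(Add(Mul(3, 4, Pow(2, Rational(1, 2))), Pow(Mul(Rational(-2, 3), 256), -1)), 2) = Pow(Add(Mul(12, Pow(2, Rational(1, 2))), Pow(Rational(-512, 3), -1)), 2) = Pow(Add(Mul(12, Pow(2, Rational(1, 2))), Rational(-3, 512)), 2) = Pow(Add(Rational(-3, 512), Mul(12, Pow(2, Rational(1, 2)))), 2)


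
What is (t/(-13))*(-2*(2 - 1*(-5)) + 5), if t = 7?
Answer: 63/13 ≈ 4.8462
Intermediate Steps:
(t/(-13))*(-2*(2 - 1*(-5)) + 5) = (7/(-13))*(-2*(2 - 1*(-5)) + 5) = (-1/13*7)*(-2*(2 + 5) + 5) = -7*(-2*7 + 5)/13 = -7*(-14 + 5)/13 = -7/13*(-9) = 63/13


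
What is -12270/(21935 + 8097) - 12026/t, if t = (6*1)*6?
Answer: -45200819/135144 ≈ -334.46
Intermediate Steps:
t = 36 (t = 6*6 = 36)
-12270/(21935 + 8097) - 12026/t = -12270/(21935 + 8097) - 12026/36 = -12270/30032 - 12026*1/36 = -12270*1/30032 - 6013/18 = -6135/15016 - 6013/18 = -45200819/135144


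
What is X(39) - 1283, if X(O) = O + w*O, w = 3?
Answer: -1127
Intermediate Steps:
X(O) = 4*O (X(O) = O + 3*O = 4*O)
X(39) - 1283 = 4*39 - 1283 = 156 - 1283 = -1127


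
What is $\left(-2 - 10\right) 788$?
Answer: $-9456$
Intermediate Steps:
$\left(-2 - 10\right) 788 = \left(-12\right) 788 = -9456$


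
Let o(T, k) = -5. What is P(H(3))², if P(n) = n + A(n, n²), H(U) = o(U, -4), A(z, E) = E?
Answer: 400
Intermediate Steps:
H(U) = -5
P(n) = n + n²
P(H(3))² = (-5*(1 - 5))² = (-5*(-4))² = 20² = 400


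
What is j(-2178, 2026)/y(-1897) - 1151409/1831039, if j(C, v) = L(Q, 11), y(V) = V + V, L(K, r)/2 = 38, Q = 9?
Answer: -321971765/496211569 ≈ -0.64886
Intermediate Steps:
L(K, r) = 76 (L(K, r) = 2*38 = 76)
y(V) = 2*V
j(C, v) = 76
j(-2178, 2026)/y(-1897) - 1151409/1831039 = 76/((2*(-1897))) - 1151409/1831039 = 76/(-3794) - 1151409*1/1831039 = 76*(-1/3794) - 164487/261577 = -38/1897 - 164487/261577 = -321971765/496211569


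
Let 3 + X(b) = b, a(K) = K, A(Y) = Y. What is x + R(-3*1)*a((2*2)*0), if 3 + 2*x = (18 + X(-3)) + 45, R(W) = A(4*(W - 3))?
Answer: 27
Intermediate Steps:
X(b) = -3 + b
R(W) = -12 + 4*W (R(W) = 4*(W - 3) = 4*(-3 + W) = -12 + 4*W)
x = 27 (x = -3/2 + ((18 + (-3 - 3)) + 45)/2 = -3/2 + ((18 - 6) + 45)/2 = -3/2 + (12 + 45)/2 = -3/2 + (½)*57 = -3/2 + 57/2 = 27)
x + R(-3*1)*a((2*2)*0) = 27 + (-12 + 4*(-3*1))*((2*2)*0) = 27 + (-12 + 4*(-3))*(4*0) = 27 + (-12 - 12)*0 = 27 - 24*0 = 27 + 0 = 27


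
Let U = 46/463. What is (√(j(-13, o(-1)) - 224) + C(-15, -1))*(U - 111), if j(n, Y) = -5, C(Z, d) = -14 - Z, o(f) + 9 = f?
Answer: -51347/463 - 51347*I*√229/463 ≈ -110.9 - 1678.2*I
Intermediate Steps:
o(f) = -9 + f
U = 46/463 (U = 46*(1/463) = 46/463 ≈ 0.099352)
(√(j(-13, o(-1)) - 224) + C(-15, -1))*(U - 111) = (√(-5 - 224) + (-14 - 1*(-15)))*(46/463 - 111) = (√(-229) + (-14 + 15))*(-51347/463) = (I*√229 + 1)*(-51347/463) = (1 + I*√229)*(-51347/463) = -51347/463 - 51347*I*√229/463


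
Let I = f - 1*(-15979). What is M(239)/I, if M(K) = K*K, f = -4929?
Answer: 57121/11050 ≈ 5.1693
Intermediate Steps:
M(K) = K²
I = 11050 (I = -4929 - 1*(-15979) = -4929 + 15979 = 11050)
M(239)/I = 239²/11050 = 57121*(1/11050) = 57121/11050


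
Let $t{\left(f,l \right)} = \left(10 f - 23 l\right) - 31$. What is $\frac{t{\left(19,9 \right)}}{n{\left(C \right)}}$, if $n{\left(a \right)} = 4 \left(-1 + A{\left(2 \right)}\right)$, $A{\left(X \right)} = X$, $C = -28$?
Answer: $-12$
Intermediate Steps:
$t{\left(f,l \right)} = -31 - 23 l + 10 f$ ($t{\left(f,l \right)} = \left(- 23 l + 10 f\right) - 31 = -31 - 23 l + 10 f$)
$n{\left(a \right)} = 4$ ($n{\left(a \right)} = 4 \left(-1 + 2\right) = 4 \cdot 1 = 4$)
$\frac{t{\left(19,9 \right)}}{n{\left(C \right)}} = \frac{-31 - 207 + 10 \cdot 19}{4} = \left(-31 - 207 + 190\right) \frac{1}{4} = \left(-48\right) \frac{1}{4} = -12$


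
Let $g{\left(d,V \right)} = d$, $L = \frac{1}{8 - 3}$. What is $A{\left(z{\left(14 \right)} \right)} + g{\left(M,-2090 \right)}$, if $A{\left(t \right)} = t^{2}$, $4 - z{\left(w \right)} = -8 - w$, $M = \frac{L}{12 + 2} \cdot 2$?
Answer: $\frac{23661}{35} \approx 676.03$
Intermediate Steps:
$L = \frac{1}{5} \approx 0.2$
$M = \frac{1}{35}$ ($M = \frac{1}{5 \left(12 + 2\right)} 2 = \frac{1}{5 \cdot 14} \cdot 2 = \frac{1}{5} \cdot \frac{1}{14} \cdot 2 = \frac{1}{70} \cdot 2 = \frac{1}{35} \approx 0.028571$)
$z{\left(w \right)} = 12 + w$ ($z{\left(w \right)} = 4 - \left(-8 - w\right) = 4 + \left(8 + w\right) = 12 + w$)
$A{\left(z{\left(14 \right)} \right)} + g{\left(M,-2090 \right)} = \left(12 + 14\right)^{2} + \frac{1}{35} = 26^{2} + \frac{1}{35} = 676 + \frac{1}{35} = \frac{23661}{35}$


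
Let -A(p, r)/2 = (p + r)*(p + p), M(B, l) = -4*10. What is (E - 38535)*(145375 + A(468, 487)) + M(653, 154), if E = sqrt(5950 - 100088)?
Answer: 63289305935 - 18066235*I*sqrt(778) ≈ 6.3289e+10 - 5.0392e+8*I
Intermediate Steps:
M(B, l) = -40
A(p, r) = -4*p*(p + r) (A(p, r) = -2*(p + r)*(p + p) = -2*(p + r)*2*p = -4*p*(p + r))
E = 11*I*sqrt(778) (E = sqrt(-94138) = 11*I*sqrt(778) ≈ 306.82*I)
(E - 38535)*(145375 + A(468, 487)) + M(653, 154) = (11*I*sqrt(778) - 38535)*(145375 - 4*468*(468 + 487)) - 40 = (-38535 + 11*I*sqrt(778))*(145375 - 4*468*955) - 40 = (-38535 + 11*I*sqrt(778))*(145375 - 1787760) - 40 = (-38535 + 11*I*sqrt(778))*(-1642385) - 40 = (63289305975 - 18066235*I*sqrt(778)) - 40 = 63289305935 - 18066235*I*sqrt(778)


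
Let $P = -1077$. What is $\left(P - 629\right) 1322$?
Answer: $-2255332$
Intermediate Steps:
$\left(P - 629\right) 1322 = \left(-1077 - 629\right) 1322 = \left(-1706\right) 1322 = -2255332$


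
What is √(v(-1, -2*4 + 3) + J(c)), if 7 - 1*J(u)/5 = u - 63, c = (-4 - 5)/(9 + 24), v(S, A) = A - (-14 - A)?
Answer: √42999/11 ≈ 18.851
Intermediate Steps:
v(S, A) = 14 + 2*A (v(S, A) = A + (14 + A) = 14 + 2*A)
c = -3/11 (c = -9/33 = -9*1/33 = -3/11 ≈ -0.27273)
J(u) = 350 - 5*u (J(u) = 35 - 5*(u - 63) = 35 - 5*(-63 + u) = 35 + (315 - 5*u) = 350 - 5*u)
√(v(-1, -2*4 + 3) + J(c)) = √((14 + 2*(-2*4 + 3)) + (350 - 5*(-3/11))) = √((14 + 2*(-8 + 3)) + (350 + 15/11)) = √((14 + 2*(-5)) + 3865/11) = √((14 - 10) + 3865/11) = √(4 + 3865/11) = √(3909/11) = √42999/11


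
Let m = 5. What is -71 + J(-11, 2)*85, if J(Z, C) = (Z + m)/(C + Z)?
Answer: -43/3 ≈ -14.333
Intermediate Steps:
J(Z, C) = (5 + Z)/(C + Z) (J(Z, C) = (Z + 5)/(C + Z) = (5 + Z)/(C + Z))
-71 + J(-11, 2)*85 = -71 + ((5 - 11)/(2 - 11))*85 = -71 + (-6/(-9))*85 = -71 - ⅑*(-6)*85 = -71 + (⅔)*85 = -71 + 170/3 = -43/3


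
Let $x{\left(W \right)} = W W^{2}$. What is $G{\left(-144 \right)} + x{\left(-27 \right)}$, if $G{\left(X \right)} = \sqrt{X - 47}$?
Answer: $-19683 + i \sqrt{191} \approx -19683.0 + 13.82 i$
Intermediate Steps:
$x{\left(W \right)} = W^{3}$
$G{\left(X \right)} = \sqrt{-47 + X}$
$G{\left(-144 \right)} + x{\left(-27 \right)} = \sqrt{-47 - 144} + \left(-27\right)^{3} = \sqrt{-191} - 19683 = i \sqrt{191} - 19683 = -19683 + i \sqrt{191}$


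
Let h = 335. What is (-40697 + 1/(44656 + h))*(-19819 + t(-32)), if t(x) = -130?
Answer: 36526593584974/44991 ≈ 8.1186e+8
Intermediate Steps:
(-40697 + 1/(44656 + h))*(-19819 + t(-32)) = (-40697 + 1/(44656 + 335))*(-19819 - 130) = (-40697 + 1/44991)*(-19949) = -1830998726/44991*(-19949) = 36526593584974/44991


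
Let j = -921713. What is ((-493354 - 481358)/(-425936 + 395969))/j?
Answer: -324904/9206991157 ≈ -3.5289e-5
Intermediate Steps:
((-493354 - 481358)/(-425936 + 395969))/j = ((-493354 - 481358)/(-425936 + 395969))/(-921713) = -974712/(-29967)*(-1/921713) = -974712*(-1/29967)*(-1/921713) = (324904/9989)*(-1/921713) = -324904/9206991157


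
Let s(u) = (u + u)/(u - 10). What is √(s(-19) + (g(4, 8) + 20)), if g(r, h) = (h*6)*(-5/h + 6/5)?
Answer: 6*√28565/145 ≈ 6.9936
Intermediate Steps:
s(u) = 2*u/(-10 + u) (s(u) = (2*u)/(-10 + u) = 2*u/(-10 + u))
g(r, h) = 6*h*(6/5 - 5/h) (g(r, h) = (6*h)*(-5/h + 6*(⅕)) = (6*h)*(-5/h + 6/5) = (6*h)*(6/5 - 5/h) = 6*h*(6/5 - 5/h))
√(s(-19) + (g(4, 8) + 20)) = √(2*(-19)/(-10 - 19) + ((-30 + (36/5)*8) + 20)) = √(2*(-19)/(-29) + ((-30 + 288/5) + 20)) = √(2*(-19)*(-1/29) + (138/5 + 20)) = √(38/29 + 238/5) = √(7092/145) = 6*√28565/145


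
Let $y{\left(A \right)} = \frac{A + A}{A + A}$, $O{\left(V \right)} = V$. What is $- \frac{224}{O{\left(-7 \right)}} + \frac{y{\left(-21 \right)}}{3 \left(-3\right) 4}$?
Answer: $\frac{1151}{36} \approx 31.972$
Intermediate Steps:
$y{\left(A \right)} = 1$ ($y{\left(A \right)} = \frac{2 A}{2 A} = 2 A \frac{1}{2 A} = 1$)
$- \frac{224}{O{\left(-7 \right)}} + \frac{y{\left(-21 \right)}}{3 \left(-3\right) 4} = - \frac{224}{-7} + 1 \frac{1}{3 \left(-3\right) 4} = \left(-224\right) \left(- \frac{1}{7}\right) + 1 \frac{1}{\left(-9\right) 4} = 32 + 1 \frac{1}{-36} = 32 + 1 \left(- \frac{1}{36}\right) = 32 - \frac{1}{36} = \frac{1151}{36}$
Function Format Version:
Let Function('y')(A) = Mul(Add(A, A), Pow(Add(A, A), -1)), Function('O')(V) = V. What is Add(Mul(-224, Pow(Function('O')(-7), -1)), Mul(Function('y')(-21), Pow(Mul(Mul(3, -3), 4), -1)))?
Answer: Rational(1151, 36) ≈ 31.972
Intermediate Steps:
Function('y')(A) = 1 (Function('y')(A) = Mul(Mul(2, A), Pow(Mul(2, A), -1)) = Mul(Mul(2, A), Mul(Rational(1, 2), Pow(A, -1))) = 1)
Add(Mul(-224, Pow(Function('O')(-7), -1)), Mul(Function('y')(-21), Pow(Mul(Mul(3, -3), 4), -1))) = Add(Mul(-224, Pow(-7, -1)), Mul(1, Pow(Mul(Mul(3, -3), 4), -1))) = Add(Mul(-224, Rational(-1, 7)), Mul(1, Pow(Mul(-9, 4), -1))) = Add(32, Mul(1, Pow(-36, -1))) = Add(32, Mul(1, Rational(-1, 36))) = Add(32, Rational(-1, 36)) = Rational(1151, 36)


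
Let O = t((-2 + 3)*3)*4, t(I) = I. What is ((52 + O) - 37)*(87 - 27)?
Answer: 1620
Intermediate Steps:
O = 12 (O = ((-2 + 3)*3)*4 = (1*3)*4 = 3*4 = 12)
((52 + O) - 37)*(87 - 27) = ((52 + 12) - 37)*(87 - 27) = (64 - 37)*60 = 27*60 = 1620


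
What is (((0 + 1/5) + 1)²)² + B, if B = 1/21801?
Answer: 28254721/13625625 ≈ 2.0736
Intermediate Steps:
B = 1/21801 ≈ 4.5869e-5
(((0 + 1/5) + 1)²)² + B = (((0 + 1/5) + 1)²)² + 1/21801 = (((0 + 1*(⅕)) + 1)²)² + 1/21801 = (((0 + ⅕) + 1)²)² + 1/21801 = ((⅕ + 1)²)² + 1/21801 = ((6/5)²)² + 1/21801 = (36/25)² + 1/21801 = 1296/625 + 1/21801 = 28254721/13625625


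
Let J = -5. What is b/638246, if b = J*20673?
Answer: -103365/638246 ≈ -0.16195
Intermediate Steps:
b = -103365 (b = -5*20673 = -103365)
b/638246 = -103365/638246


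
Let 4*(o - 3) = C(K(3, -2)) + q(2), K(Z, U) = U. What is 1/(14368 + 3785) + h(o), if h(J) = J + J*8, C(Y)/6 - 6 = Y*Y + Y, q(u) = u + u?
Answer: 2614033/18153 ≈ 144.00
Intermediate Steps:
q(u) = 2*u
C(Y) = 36 + 6*Y + 6*Y**2 (C(Y) = 36 + 6*(Y*Y + Y) = 36 + 6*(Y**2 + Y) = 36 + 6*(Y + Y**2) = 36 + (6*Y + 6*Y**2) = 36 + 6*Y + 6*Y**2)
o = 16 (o = 3 + ((36 + 6*(-2) + 6*(-2)**2) + 2*2)/4 = 3 + ((36 - 12 + 6*4) + 4)/4 = 3 + ((36 - 12 + 24) + 4)/4 = 3 + (48 + 4)/4 = 3 + (1/4)*52 = 3 + 13 = 16)
h(J) = 9*J (h(J) = J + 8*J = 9*J)
1/(14368 + 3785) + h(o) = 1/(14368 + 3785) + 9*16 = 1/18153 + 144 = 2614033/18153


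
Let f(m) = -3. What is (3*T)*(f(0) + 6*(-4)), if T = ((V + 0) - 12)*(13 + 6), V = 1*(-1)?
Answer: 20007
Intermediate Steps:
V = -1
T = -247 (T = ((-1 + 0) - 12)*(13 + 6) = (-1 - 12)*19 = -13*19 = -247)
(3*T)*(f(0) + 6*(-4)) = (3*(-247))*(-3 + 6*(-4)) = -741*(-3 - 24) = -741*(-27) = 20007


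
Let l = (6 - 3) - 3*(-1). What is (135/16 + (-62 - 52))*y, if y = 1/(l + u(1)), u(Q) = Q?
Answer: -1689/112 ≈ -15.080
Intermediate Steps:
l = 6 (l = 3 + 3 = 6)
y = 1/7 (y = 1/(6 + 1) = 1/7 ≈ 0.14286)
(135/16 + (-62 - 52))*y = (135/16 + (-62 - 52))*(1/7) = (135*(1/16) - 114)*(1/7) = (135/16 - 114)*(1/7) = -1689/16*1/7 = -1689/112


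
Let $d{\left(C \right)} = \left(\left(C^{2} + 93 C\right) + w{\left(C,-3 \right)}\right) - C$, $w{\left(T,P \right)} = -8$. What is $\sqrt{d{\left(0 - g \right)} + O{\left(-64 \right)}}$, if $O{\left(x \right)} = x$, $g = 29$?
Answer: $3 i \sqrt{211} \approx 43.578 i$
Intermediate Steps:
$d{\left(C \right)} = -8 + C^{2} + 92 C$ ($d{\left(C \right)} = \left(\left(C^{2} + 93 C\right) - 8\right) - C = \left(-8 + C^{2} + 93 C\right) - C = -8 + C^{2} + 92 C$)
$\sqrt{d{\left(0 - g \right)} + O{\left(-64 \right)}} = \sqrt{\left(-8 + \left(0 - 29\right)^{2} + 92 \left(0 - 29\right)\right) - 64} = \sqrt{\left(-8 + \left(-29\right)^{2} + 92 \left(-29\right)\right) - 64} = \sqrt{\left(-8 + 841 - 2668\right) - 64} = \sqrt{-1835 - 64} = \sqrt{-1899} = 3 i \sqrt{211}$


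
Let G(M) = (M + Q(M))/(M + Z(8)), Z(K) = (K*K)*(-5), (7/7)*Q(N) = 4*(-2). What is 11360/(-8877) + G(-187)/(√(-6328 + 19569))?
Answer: -11360/8877 + 5*√13241/172133 ≈ -1.2764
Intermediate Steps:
Q(N) = -8 (Q(N) = 4*(-2) = -8)
Z(K) = -5*K² (Z(K) = K²*(-5) = -5*K²)
G(M) = (-8 + M)/(-320 + M) (G(M) = (M - 8)/(M - 5*8²) = (-8 + M)/(M - 5*64) = (-8 + M)/(M - 320) = (-8 + M)/(-320 + M))
11360/(-8877) + G(-187)/(√(-6328 + 19569)) = 11360/(-8877) + ((-8 - 187)/(-320 - 187))/(√(-6328 + 19569)) = 11360*(-1/8877) + (-195/(-507))/(√13241) = -11360/8877 + (-1/507*(-195))*(√13241/13241) = -11360/8877 + 5*(√13241/13241)/13 = -11360/8877 + 5*√13241/172133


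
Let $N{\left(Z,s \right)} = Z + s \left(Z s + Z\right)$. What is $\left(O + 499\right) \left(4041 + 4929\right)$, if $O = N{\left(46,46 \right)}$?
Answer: $896973090$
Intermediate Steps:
$N{\left(Z,s \right)} = Z + s \left(Z + Z s\right)$
$O = 99498$ ($O = 46 \left(1 + 46 + 46^{2}\right) = 46 \left(1 + 46 + 2116\right) = 46 \cdot 2163 = 99498$)
$\left(O + 499\right) \left(4041 + 4929\right) = \left(99498 + 499\right) \left(4041 + 4929\right) = 99997 \cdot 8970 = 896973090$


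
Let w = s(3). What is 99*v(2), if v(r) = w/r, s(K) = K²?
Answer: 891/2 ≈ 445.50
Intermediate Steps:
w = 9 (w = 3² = 9)
v(r) = 9/r
99*v(2) = 99*(9/2) = 891/2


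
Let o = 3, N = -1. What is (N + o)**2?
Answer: 4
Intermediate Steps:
(N + o)**2 = (-1 + 3)**2 = 2**2 = 4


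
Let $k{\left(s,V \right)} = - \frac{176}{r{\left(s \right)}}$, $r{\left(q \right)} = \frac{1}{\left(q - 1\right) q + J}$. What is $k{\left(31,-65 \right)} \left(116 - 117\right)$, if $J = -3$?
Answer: $163152$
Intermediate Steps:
$r{\left(q \right)} = \frac{1}{-3 + q \left(-1 + q\right)}$ ($r{\left(q \right)} = \frac{1}{\left(q - 1\right) q - 3} = \frac{1}{\left(-1 + q\right) q - 3} = \frac{1}{q \left(-1 + q\right) - 3} = \frac{1}{-3 + q \left(-1 + q\right)}$)
$k{\left(s,V \right)} = 528 - 176 s^{2} + 176 s$ ($k{\left(s,V \right)} = - \frac{176}{\frac{1}{-3 + s^{2} - s}} = - 176 \left(-3 + s^{2} - s\right) = 528 - 176 s^{2} + 176 s$)
$k{\left(31,-65 \right)} \left(116 - 117\right) = \left(528 - 176 \cdot 31^{2} + 176 \cdot 31\right) \left(116 - 117\right) = \left(528 - 169136 + 5456\right) \left(-1\right) = \left(-163152\right) \left(-1\right) = 163152$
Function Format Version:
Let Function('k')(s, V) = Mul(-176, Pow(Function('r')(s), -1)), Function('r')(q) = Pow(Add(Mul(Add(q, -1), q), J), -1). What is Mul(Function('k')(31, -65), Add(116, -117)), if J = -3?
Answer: 163152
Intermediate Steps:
Function('r')(q) = Pow(Add(-3, Mul(q, Add(-1, q))), -1) (Function('r')(q) = Pow(Add(Mul(Add(q, -1), q), -3), -1) = Pow(Add(Mul(Add(-1, q), q), -3), -1) = Pow(Add(Mul(q, Add(-1, q)), -3), -1) = Pow(Add(-3, Mul(q, Add(-1, q))), -1))
Function('k')(s, V) = Add(528, Mul(-176, Pow(s, 2)), Mul(176, s)) (Function('k')(s, V) = Mul(-176, Pow(Pow(Add(-3, Pow(s, 2), Mul(-1, s)), -1), -1)) = Mul(-176, Add(-3, Pow(s, 2), Mul(-1, s))) = Add(528, Mul(-176, Pow(s, 2)), Mul(176, s)))
Mul(Function('k')(31, -65), Add(116, -117)) = Mul(Add(528, Mul(-176, Pow(31, 2)), Mul(176, 31)), Add(116, -117)) = Mul(Add(528, Mul(-176, 961), 5456), -1) = Mul(Add(528, -169136, 5456), -1) = Mul(-163152, -1) = 163152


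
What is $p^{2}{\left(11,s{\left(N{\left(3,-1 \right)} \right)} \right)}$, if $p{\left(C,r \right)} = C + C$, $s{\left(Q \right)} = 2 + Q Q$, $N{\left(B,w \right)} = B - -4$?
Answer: $484$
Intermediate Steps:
$N{\left(B,w \right)} = 4 + B$ ($N{\left(B,w \right)} = B + 4 = 4 + B$)
$s{\left(Q \right)} = 2 + Q^{2}$
$p{\left(C,r \right)} = 2 C$
$p^{2}{\left(11,s{\left(N{\left(3,-1 \right)} \right)} \right)} = \left(2 \cdot 11\right)^{2} = 22^{2} = 484$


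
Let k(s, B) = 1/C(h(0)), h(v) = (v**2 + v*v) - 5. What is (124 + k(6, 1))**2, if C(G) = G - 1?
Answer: 552049/36 ≈ 15335.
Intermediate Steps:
h(v) = -5 + 2*v**2 (h(v) = (v**2 + v**2) - 5 = 2*v**2 - 5 = -5 + 2*v**2)
C(G) = -1 + G
k(s, B) = -1/6 (k(s, B) = 1/(-1 + (-5 + 2*0**2)) = 1/(-1 + (-5 + 2*0)) = 1/(-1 + (-5 + 0)) = 1/(-1 - 5) = 1/(-6) = -1/6)
(124 + k(6, 1))**2 = (124 - 1/6)**2 = (743/6)**2 = 552049/36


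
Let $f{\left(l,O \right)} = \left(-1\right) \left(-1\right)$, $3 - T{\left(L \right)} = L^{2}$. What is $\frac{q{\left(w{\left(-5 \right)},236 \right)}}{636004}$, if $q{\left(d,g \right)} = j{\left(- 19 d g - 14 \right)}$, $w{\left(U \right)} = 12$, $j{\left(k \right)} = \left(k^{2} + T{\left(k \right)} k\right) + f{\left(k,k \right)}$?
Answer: $\frac{155914879814467}{636004} \approx 2.4515 \cdot 10^{8}$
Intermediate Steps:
$T{\left(L \right)} = 3 - L^{2}$
$f{\left(l,O \right)} = 1$
$j{\left(k \right)} = 1 + k^{2} + k \left(3 - k^{2}\right)$ ($j{\left(k \right)} = \left(k^{2} + \left(3 - k^{2}\right) k\right) + 1 = \left(k^{2} + k \left(3 - k^{2}\right)\right) + 1 = 1 + k^{2} + k \left(3 - k^{2}\right)$)
$q{\left(d,g \right)} = 1 + \left(-14 - 19 d g\right)^{2} - \left(-14 - 19 d g\right) \left(-3 + \left(-14 - 19 d g\right)^{2}\right)$ ($q{\left(d,g \right)} = 1 + \left(- 19 d g - 14\right)^{2} - \left(- 19 d g - 14\right) \left(-3 + \left(- 19 d g - 14\right)^{2}\right) = 1 + \left(-14 - 19 d g\right)^{2} - \left(-14 - 19 d g\right) \left(-3 + \left(-14 - 19 d g\right)^{2}\right)$)
$\frac{q{\left(w{\left(-5 \right)},236 \right)}}{636004} = \frac{2899 + 6859 \cdot 12^{3} \cdot 236^{3} + 11647 \cdot 12 \cdot 236 + 15523 \cdot 12^{2} \cdot 236^{2}}{636004} = \left(2899 + 6859 \cdot 1728 \cdot 13144256 + 32984304 + 15523 \cdot 144 \cdot 55696\right) \frac{1}{636004} = \left(2899 + 155790348890112 + 32984304 + 124497937152\right) \frac{1}{636004} = 155914879814467 \cdot \frac{1}{636004} = \frac{155914879814467}{636004}$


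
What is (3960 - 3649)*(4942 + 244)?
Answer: 1612846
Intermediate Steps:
(3960 - 3649)*(4942 + 244) = 311*5186 = 1612846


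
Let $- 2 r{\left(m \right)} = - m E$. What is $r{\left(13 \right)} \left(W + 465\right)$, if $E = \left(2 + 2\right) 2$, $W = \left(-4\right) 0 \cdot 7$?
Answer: $24180$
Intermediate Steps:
$W = 0$ ($W = 0 \cdot 7 = 0$)
$E = 8$ ($E = 4 \cdot 2 = 8$)
$r{\left(m \right)} = 4 m$ ($r{\left(m \right)} = - \frac{- m 8}{2} = - \frac{\left(-8\right) m}{2} = 4 m$)
$r{\left(13 \right)} \left(W + 465\right) = 4 \cdot 13 \left(0 + 465\right) = 52 \cdot 465 = 24180$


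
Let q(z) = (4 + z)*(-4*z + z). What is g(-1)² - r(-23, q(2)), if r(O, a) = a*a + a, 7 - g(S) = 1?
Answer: -1224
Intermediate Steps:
q(z) = -3*z*(4 + z) (q(z) = (4 + z)*(-3*z) = -3*z*(4 + z))
g(S) = 6 (g(S) = 7 - 1*1 = 7 - 1 = 6)
r(O, a) = a + a² (r(O, a) = a² + a = a + a²)
g(-1)² - r(-23, q(2)) = 6² - (-3*2*(4 + 2))*(1 - 3*2*(4 + 2)) = 36 - (-3*2*6)*(1 - 3*2*6) = 36 - (-36)*(1 - 36) = 36 - (-36)*(-35) = 36 - 1*1260 = 36 - 1260 = -1224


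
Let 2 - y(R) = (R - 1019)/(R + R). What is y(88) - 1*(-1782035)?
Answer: 313639443/176 ≈ 1.7820e+6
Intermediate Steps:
y(R) = 2 - (-1019 + R)/(2*R) (y(R) = 2 - (R - 1019)/(R + R) = 2 - (-1019 + R)/(2*R))
y(88) - 1*(-1782035) = (1/2)*(1019 + 3*88)/88 - 1*(-1782035) = (1/2)*(1/88)*(1019 + 264) + 1782035 = (1/2)*(1/88)*1283 + 1782035 = 1283/176 + 1782035 = 313639443/176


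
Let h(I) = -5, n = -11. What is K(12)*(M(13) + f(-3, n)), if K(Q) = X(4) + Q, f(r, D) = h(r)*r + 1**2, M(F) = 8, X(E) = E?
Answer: 384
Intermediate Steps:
f(r, D) = 1 - 5*r (f(r, D) = -5*r + 1**2 = -5*r + 1 = 1 - 5*r)
K(Q) = 4 + Q
K(12)*(M(13) + f(-3, n)) = (4 + 12)*(8 + (1 - 5*(-3))) = 16*(8 + (1 + 15)) = 16*(8 + 16) = 16*24 = 384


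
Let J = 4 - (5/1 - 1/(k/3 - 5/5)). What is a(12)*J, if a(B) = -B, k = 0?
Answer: 24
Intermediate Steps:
J = -2 (J = 4 - (5/1 - 1/(0/3 - 5/5)) = 4 - (5*1 - 1/(0*(1/3) - 5*1/5)) = 4 - (5 - 1/(0 - 1)) = 4 - (5 - 1/(-1)) = 4 - (5 - 1*(-1)) = 4 - (5 + 1) = 4 - 1*6 = 4 - 6 = -2)
a(12)*J = -1*12*(-2) = -12*(-2) = 24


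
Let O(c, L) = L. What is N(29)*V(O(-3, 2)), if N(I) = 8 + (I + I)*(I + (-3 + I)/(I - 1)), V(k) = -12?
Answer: -146484/7 ≈ -20926.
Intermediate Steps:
N(I) = 8 + 2*I*(I + (-3 + I)/(-1 + I)) (N(I) = 8 + (2*I)*(I + (-3 + I)/(-1 + I)) = 8 + 2*I*(I + (-3 + I)/(-1 + I)))
N(29)*V(O(-3, 2)) = (2*(-4 + 29 + 29³)/(-1 + 29))*(-12) = (2*(-4 + 29 + 24389)/28)*(-12) = (2*(1/28)*24414)*(-12) = (12207/7)*(-12) = -146484/7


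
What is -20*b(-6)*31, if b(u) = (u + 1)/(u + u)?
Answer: -775/3 ≈ -258.33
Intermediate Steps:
b(u) = (1 + u)/(2*u) (b(u) = (1 + u)/((2*u)) = (1 + u)*(1/(2*u)) = (1 + u)/(2*u))
-20*b(-6)*31 = -10*(1 - 6)/(-6)*31 = -10*(-1)*(-5)/6*31 = -20*5/12*31 = -25/3*31 = -775/3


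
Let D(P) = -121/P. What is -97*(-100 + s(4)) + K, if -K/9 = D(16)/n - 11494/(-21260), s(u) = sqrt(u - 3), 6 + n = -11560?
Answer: 9440456448141/983572640 ≈ 9598.1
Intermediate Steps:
n = -11566 (n = -6 - 11560 = -11566)
s(u) = sqrt(-3 + u)
K = -4791613779/983572640 (K = -9*(-121/16/(-11566) - 11494/(-21260)) = -9*(-121*1/16*(-1/11566) - 11494*(-1/21260)) = -9*(-121/16*(-1/11566) + 5747/10630) = -9*(121/185056 + 5747/10630) = -9*532401531/983572640 = -4791613779/983572640 ≈ -4.8716)
-97*(-100 + s(4)) + K = -97*(-100 + sqrt(-3 + 4)) - 4791613779/983572640 = -97*(-100 + sqrt(1)) - 4791613779/983572640 = -97*(-100 + 1) - 4791613779/983572640 = -97*(-99) - 4791613779/983572640 = 9603 - 4791613779/983572640 = 9440456448141/983572640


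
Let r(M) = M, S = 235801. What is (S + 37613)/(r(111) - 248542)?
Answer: -273414/248431 ≈ -1.1006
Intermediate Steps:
(S + 37613)/(r(111) - 248542) = (235801 + 37613)/(111 - 248542) = 273414/(-248431) = 273414*(-1/248431) = -273414/248431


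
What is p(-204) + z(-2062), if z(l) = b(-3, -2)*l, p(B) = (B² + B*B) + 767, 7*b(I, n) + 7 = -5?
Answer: 612737/7 ≈ 87534.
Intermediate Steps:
b(I, n) = -12/7 (b(I, n) = -1 + (⅐)*(-5) = -1 - 5/7 = -12/7)
p(B) = 767 + 2*B² (p(B) = (B² + B²) + 767 = 2*B² + 767 = 767 + 2*B²)
z(l) = -12*l/7
p(-204) + z(-2062) = (767 + 2*(-204)²) - 12/7*(-2062) = (767 + 2*41616) + 24744/7 = (767 + 83232) + 24744/7 = 83999 + 24744/7 = 612737/7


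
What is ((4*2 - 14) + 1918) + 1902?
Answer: 3814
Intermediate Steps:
((4*2 - 14) + 1918) + 1902 = ((8 - 14) + 1918) + 1902 = (-6 + 1918) + 1902 = 1912 + 1902 = 3814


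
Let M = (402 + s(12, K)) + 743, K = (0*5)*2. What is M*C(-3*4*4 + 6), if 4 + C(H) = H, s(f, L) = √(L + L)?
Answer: -52670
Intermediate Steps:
K = 0 (K = 0*2 = 0)
s(f, L) = √2*√L (s(f, L) = √(2*L) = √2*√L)
M = 1145 (M = (402 + √2*√0) + 743 = (402 + √2*0) + 743 = (402 + 0) + 743 = 402 + 743 = 1145)
C(H) = -4 + H
M*C(-3*4*4 + 6) = 1145*(-4 + (-3*4*4 + 6)) = 1145*(-4 + (-12*4 + 6)) = 1145*(-4 + (-48 + 6)) = 1145*(-4 - 42) = 1145*(-46) = -52670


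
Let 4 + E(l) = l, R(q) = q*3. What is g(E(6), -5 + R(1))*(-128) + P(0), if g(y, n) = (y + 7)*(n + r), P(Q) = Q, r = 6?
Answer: -4608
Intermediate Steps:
R(q) = 3*q
E(l) = -4 + l
g(y, n) = (6 + n)*(7 + y) (g(y, n) = (y + 7)*(n + 6) = (7 + y)*(6 + n) = (6 + n)*(7 + y))
g(E(6), -5 + R(1))*(-128) + P(0) = (42 + 6*(-4 + 6) + 7*(-5 + 3*1) + (-5 + 3*1)*(-4 + 6))*(-128) + 0 = (42 + 6*2 + 7*(-5 + 3) + (-5 + 3)*2)*(-128) + 0 = (42 + 12 + 7*(-2) - 2*2)*(-128) + 0 = (42 + 12 - 14 - 4)*(-128) + 0 = 36*(-128) + 0 = -4608 + 0 = -4608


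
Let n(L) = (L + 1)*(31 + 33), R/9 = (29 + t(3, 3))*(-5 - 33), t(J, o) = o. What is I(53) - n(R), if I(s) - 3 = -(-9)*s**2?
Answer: 725636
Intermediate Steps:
I(s) = 3 + 9*s**2 (I(s) = 3 - (-9)*s**2 = 3 + 9*s**2)
R = -10944 (R = 9*((29 + 3)*(-5 - 33)) = 9*(32*(-38)) = 9*(-1216) = -10944)
n(L) = 64 + 64*L (n(L) = (1 + L)*64 = 64 + 64*L)
I(53) - n(R) = (3 + 9*53**2) - (64 + 64*(-10944)) = (3 + 9*2809) - (64 - 700416) = (3 + 25281) - 1*(-700352) = 25284 + 700352 = 725636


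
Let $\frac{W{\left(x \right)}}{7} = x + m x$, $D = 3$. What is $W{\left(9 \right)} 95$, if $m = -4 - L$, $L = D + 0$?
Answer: $-35910$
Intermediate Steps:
$L = 3$ ($L = 3 + 0 = 3$)
$m = -7$ ($m = -4 - 3 = -7$)
$W{\left(x \right)} = - 42 x$ ($W{\left(x \right)} = 7 \left(x - 7 x\right) = 7 \left(- 6 x\right) = - 42 x$)
$W{\left(9 \right)} 95 = \left(-42\right) 9 \cdot 95 = \left(-378\right) 95 = -35910$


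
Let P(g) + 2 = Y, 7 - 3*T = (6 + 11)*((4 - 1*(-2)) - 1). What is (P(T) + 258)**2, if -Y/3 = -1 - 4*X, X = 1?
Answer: 73441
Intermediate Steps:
T = -26 (T = 7/3 - (6 + 11)*((4 - 1*(-2)) - 1)/3 = 7/3 - 17*((4 + 2) - 1)/3 = 7/3 - 17*(6 - 1)/3 = 7/3 - 17*5/3 = 7/3 - 1/3*85 = 7/3 - 85/3 = -26)
Y = 15 (Y = -3*(-1 - 4*1) = -3*(-1 - 4) = -3*(-5) = 15)
P(g) = 13 (P(g) = -2 + 15 = 13)
(P(T) + 258)**2 = (13 + 258)**2 = 271**2 = 73441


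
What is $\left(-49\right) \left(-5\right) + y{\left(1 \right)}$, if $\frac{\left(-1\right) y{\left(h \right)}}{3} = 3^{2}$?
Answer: $218$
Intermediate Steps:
$y{\left(h \right)} = -27$ ($y{\left(h \right)} = - 3 \cdot 3^{2} = \left(-3\right) 9 = -27$)
$\left(-49\right) \left(-5\right) + y{\left(1 \right)} = \left(-49\right) \left(-5\right) - 27 = 245 - 27 = 218$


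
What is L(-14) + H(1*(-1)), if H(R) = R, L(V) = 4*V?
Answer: -57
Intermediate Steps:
L(-14) + H(1*(-1)) = 4*(-14) + 1*(-1) = -56 - 1 = -57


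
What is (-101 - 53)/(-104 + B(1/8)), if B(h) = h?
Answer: 1232/831 ≈ 1.4826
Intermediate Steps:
(-101 - 53)/(-104 + B(1/8)) = (-101 - 53)/(-104 + 1/8) = -154/(-104 + ⅛) = -154/(-831/8) = -154*(-8/831) = 1232/831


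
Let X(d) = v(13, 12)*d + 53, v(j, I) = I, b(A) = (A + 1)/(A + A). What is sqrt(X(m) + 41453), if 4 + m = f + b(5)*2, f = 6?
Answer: sqrt(1038610)/5 ≈ 203.82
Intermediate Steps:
b(A) = (1 + A)/(2*A) (b(A) = (1 + A)/((2*A)) = (1 + A)*(1/(2*A)) = (1 + A)/(2*A))
m = 16/5 (m = -4 + (6 + ((1/2)*(1 + 5)/5)*2) = -4 + (6 + ((1/2)*(1/5)*6)*2) = -4 + (6 + (3/5)*2) = -4 + (6 + 6/5) = -4 + 36/5 = 16/5 ≈ 3.2000)
X(d) = 53 + 12*d (X(d) = 12*d + 53 = 53 + 12*d)
sqrt(X(m) + 41453) = sqrt((53 + 12*(16/5)) + 41453) = sqrt((53 + 192/5) + 41453) = sqrt(457/5 + 41453) = sqrt(207722/5) = sqrt(1038610)/5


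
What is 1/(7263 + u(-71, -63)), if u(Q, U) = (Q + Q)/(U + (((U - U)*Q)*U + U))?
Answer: 63/457640 ≈ 0.00013766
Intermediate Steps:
u(Q, U) = Q/U (u(Q, U) = (2*Q)/(U + ((0*Q)*U + U)) = (2*Q)/(U + (0*U + U)) = (2*Q)/(U + (0 + U)) = (2*Q)/(U + U) = (2*Q)/((2*U)) = (2*Q)*(1/(2*U)) = Q/U)
1/(7263 + u(-71, -63)) = 1/(7263 - 71/(-63)) = 1/(7263 - 71*(-1/63)) = 1/(7263 + 71/63) = 1/(457640/63) = 63/457640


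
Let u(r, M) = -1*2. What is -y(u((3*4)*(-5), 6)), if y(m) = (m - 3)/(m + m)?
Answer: -5/4 ≈ -1.2500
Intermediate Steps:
u(r, M) = -2
y(m) = (-3 + m)/(2*m) (y(m) = (-3 + m)/((2*m)) = (-3 + m)*(1/(2*m)) = (-3 + m)/(2*m))
-y(u((3*4)*(-5), 6)) = -(-3 - 2)/(2*(-2)) = -(-1)*(-5)/(2*2) = -1*5/4 = -5/4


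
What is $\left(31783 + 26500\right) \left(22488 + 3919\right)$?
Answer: $1539079181$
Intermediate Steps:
$\left(31783 + 26500\right) \left(22488 + 3919\right) = 58283 \cdot 26407 = 1539079181$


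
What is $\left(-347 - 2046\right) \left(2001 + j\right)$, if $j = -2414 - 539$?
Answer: $2278136$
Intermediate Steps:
$j = -2953$ ($j = -2414 - 539 = -2953$)
$\left(-347 - 2046\right) \left(2001 + j\right) = \left(-347 - 2046\right) \left(2001 - 2953\right) = \left(-2393\right) \left(-952\right) = 2278136$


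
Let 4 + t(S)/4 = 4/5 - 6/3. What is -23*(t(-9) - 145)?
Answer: 19067/5 ≈ 3813.4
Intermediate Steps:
t(S) = -104/5 (t(S) = -16 + 4*(4/5 - 6/3) = -16 + 4*(4*(⅕) - 6*⅓) = -16 + 4*(⅘ - 2) = -16 + 4*(-6/5) = -16 - 24/5 = -104/5)
-23*(t(-9) - 145) = -23*(-104/5 - 145) = -23*(-829/5) = 19067/5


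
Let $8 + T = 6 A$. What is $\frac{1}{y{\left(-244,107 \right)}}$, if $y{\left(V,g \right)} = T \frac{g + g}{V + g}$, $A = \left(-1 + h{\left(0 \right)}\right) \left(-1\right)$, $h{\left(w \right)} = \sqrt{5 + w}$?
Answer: $- \frac{137}{18832} + \frac{411 \sqrt{5}}{18832} \approx 0.041526$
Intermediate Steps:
$A = 1 - \sqrt{5}$ ($A = \left(-1 + \sqrt{5 + 0}\right) \left(-1\right) = \left(-1 + \sqrt{5}\right) \left(-1\right) = 1 - \sqrt{5} \approx -1.2361$)
$T = -2 - 6 \sqrt{5}$ ($T = -8 + 6 \left(1 - \sqrt{5}\right) = -8 + \left(6 - 6 \sqrt{5}\right) = -2 - 6 \sqrt{5} \approx -15.416$)
$y{\left(V,g \right)} = \frac{2 g \left(-2 - 6 \sqrt{5}\right)}{V + g}$ ($y{\left(V,g \right)} = \left(-2 - 6 \sqrt{5}\right) \frac{g + g}{V + g} = \left(-2 - 6 \sqrt{5}\right) \frac{2 g}{V + g} = \frac{2 g \left(-2 - 6 \sqrt{5}\right)}{V + g}$)
$\frac{1}{y{\left(-244,107 \right)}} = \frac{1}{\left(-4\right) 107 \frac{1}{-244 + 107} \left(1 + 3 \sqrt{5}\right)} = \frac{1}{\left(-4\right) 107 \frac{1}{-137} \left(1 + 3 \sqrt{5}\right)} = \frac{1}{\left(-4\right) 107 \left(- \frac{1}{137}\right) \left(1 + 3 \sqrt{5}\right)} = \frac{1}{\frac{428}{137} + \frac{1284 \sqrt{5}}{137}}$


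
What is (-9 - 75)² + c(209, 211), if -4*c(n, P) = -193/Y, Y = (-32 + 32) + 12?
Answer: 338881/48 ≈ 7060.0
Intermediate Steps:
Y = 12 (Y = 0 + 12 = 12)
c(n, P) = 193/48 (c(n, P) = -(-193)/(4*12) = -¼*(-193/12) = 193/48)
(-9 - 75)² + c(209, 211) = (-9 - 75)² + 193/48 = (-84)² + 193/48 = 7056 + 193/48 = 338881/48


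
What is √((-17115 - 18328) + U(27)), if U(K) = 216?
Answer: I*√35227 ≈ 187.69*I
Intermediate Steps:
√((-17115 - 18328) + U(27)) = √((-17115 - 18328) + 216) = √(-35443 + 216) = √(-35227) = I*√35227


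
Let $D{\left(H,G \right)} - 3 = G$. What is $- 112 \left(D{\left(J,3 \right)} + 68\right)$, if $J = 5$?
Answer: $-8288$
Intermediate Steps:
$D{\left(H,G \right)} = 3 + G$
$- 112 \left(D{\left(J,3 \right)} + 68\right) = - 112 \left(\left(3 + 3\right) + 68\right) = - 112 \left(6 + 68\right) = \left(-112\right) 74 = -8288$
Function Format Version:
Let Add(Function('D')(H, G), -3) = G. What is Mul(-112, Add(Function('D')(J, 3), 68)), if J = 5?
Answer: -8288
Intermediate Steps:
Function('D')(H, G) = Add(3, G)
Mul(-112, Add(Function('D')(J, 3), 68)) = Mul(-112, Add(Add(3, 3), 68)) = Mul(-112, Add(6, 68)) = Mul(-112, 74) = -8288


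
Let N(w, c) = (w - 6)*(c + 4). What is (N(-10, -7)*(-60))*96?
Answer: -276480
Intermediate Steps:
N(w, c) = (-6 + w)*(4 + c)
(N(-10, -7)*(-60))*96 = ((-24 - 6*(-7) + 4*(-10) - 7*(-10))*(-60))*96 = ((-24 + 42 - 40 + 70)*(-60))*96 = (48*(-60))*96 = -2880*96 = -276480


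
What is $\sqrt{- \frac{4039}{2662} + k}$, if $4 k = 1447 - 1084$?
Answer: $\frac{5 \sqrt{209033}}{242} \approx 9.4463$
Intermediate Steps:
$k = \frac{363}{4}$ ($k = \frac{1447 - 1084}{4} = \frac{1}{4} \cdot 363 = \frac{363}{4} \approx 90.75$)
$\sqrt{- \frac{4039}{2662} + k} = \sqrt{- \frac{4039}{2662} + \frac{363}{4}} = \sqrt{\frac{475075}{5324}} = \frac{5 \sqrt{209033}}{242}$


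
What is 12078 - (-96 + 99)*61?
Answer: 11895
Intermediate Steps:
12078 - (-96 + 99)*61 = 12078 - 3*61 = 12078 - 1*183 = 12078 - 183 = 11895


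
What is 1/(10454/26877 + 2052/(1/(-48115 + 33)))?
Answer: -26877/2651799413074 ≈ -1.0135e-8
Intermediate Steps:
1/(10454/26877 + 2052/(1/(-48115 + 33))) = 1/(10454*(1/26877) + 2052/(1/(-48082))) = 1/(10454/26877 + 2052/(-1/48082)) = 1/(10454/26877 + 2052*(-48082)) = 1/(10454/26877 - 98664264) = 1/(-2651799413074/26877) = -26877/2651799413074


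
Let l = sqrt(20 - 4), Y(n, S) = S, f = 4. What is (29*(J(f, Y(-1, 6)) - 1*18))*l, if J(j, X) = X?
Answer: -1392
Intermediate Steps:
l = 4 (l = sqrt(16) = 4)
(29*(J(f, Y(-1, 6)) - 1*18))*l = (29*(6 - 1*18))*4 = (29*(6 - 18))*4 = (29*(-12))*4 = -348*4 = -1392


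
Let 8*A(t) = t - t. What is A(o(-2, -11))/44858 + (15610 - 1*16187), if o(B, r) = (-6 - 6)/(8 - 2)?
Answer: -577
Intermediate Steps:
o(B, r) = -2 (o(B, r) = -12/6 = -12*1/6 = -2)
A(t) = 0 (A(t) = (t - t)/8 = (1/8)*0 = 0)
A(o(-2, -11))/44858 + (15610 - 1*16187) = 0/44858 + (15610 - 1*16187) = 0*(1/44858) + (15610 - 16187) = 0 - 577 = -577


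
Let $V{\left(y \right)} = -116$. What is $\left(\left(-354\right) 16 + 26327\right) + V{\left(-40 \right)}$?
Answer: $20547$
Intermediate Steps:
$\left(\left(-354\right) 16 + 26327\right) + V{\left(-40 \right)} = \left(\left(-354\right) 16 + 26327\right) - 116 = \left(-5664 + 26327\right) - 116 = 20663 - 116 = 20547$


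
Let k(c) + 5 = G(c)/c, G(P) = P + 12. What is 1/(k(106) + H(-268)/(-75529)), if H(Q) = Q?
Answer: -4003037/15544770 ≈ -0.25752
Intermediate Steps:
G(P) = 12 + P
k(c) = -5 + (12 + c)/c
1/(k(106) + H(-268)/(-75529)) = 1/((-4 + 12/106) - 268/(-75529)) = 1/((-4 + 12*(1/106)) - 268*(-1/75529)) = 1/((-4 + 6/53) + 268/75529) = 1/(-206/53 + 268/75529) = 1/(-15544770/4003037) = -4003037/15544770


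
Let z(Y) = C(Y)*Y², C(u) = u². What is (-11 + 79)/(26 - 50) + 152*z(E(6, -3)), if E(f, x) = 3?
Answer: 73855/6 ≈ 12309.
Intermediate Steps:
z(Y) = Y⁴ (z(Y) = Y²*Y² = Y⁴)
(-11 + 79)/(26 - 50) + 152*z(E(6, -3)) = (-11 + 79)/(26 - 50) + 152*3⁴ = 68/(-24) + 152*81 = 68*(-1/24) + 12312 = -17/6 + 12312 = 73855/6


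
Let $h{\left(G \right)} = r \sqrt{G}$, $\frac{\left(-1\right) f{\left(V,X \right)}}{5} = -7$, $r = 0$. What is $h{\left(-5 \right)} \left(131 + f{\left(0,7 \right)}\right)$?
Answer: $0$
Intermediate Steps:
$f{\left(V,X \right)} = 35$ ($f{\left(V,X \right)} = \left(-5\right) \left(-7\right) = 35$)
$h{\left(G \right)} = 0$ ($h{\left(G \right)} = 0 \sqrt{G} = 0$)
$h{\left(-5 \right)} \left(131 + f{\left(0,7 \right)}\right) = 0 \left(131 + 35\right) = 0 \cdot 166 = 0$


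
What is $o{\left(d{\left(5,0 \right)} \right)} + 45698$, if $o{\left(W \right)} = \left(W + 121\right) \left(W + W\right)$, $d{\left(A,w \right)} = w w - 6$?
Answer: $44318$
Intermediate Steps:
$d{\left(A,w \right)} = -6 + w^{2}$ ($d{\left(A,w \right)} = w^{2} - 6 = -6 + w^{2}$)
$o{\left(W \right)} = 2 W \left(121 + W\right)$ ($o{\left(W \right)} = \left(121 + W\right) 2 W = 2 W \left(121 + W\right)$)
$o{\left(d{\left(5,0 \right)} \right)} + 45698 = 2 \left(-6 + 0^{2}\right) \left(121 - \left(6 - 0^{2}\right)\right) + 45698 = 2 \left(-6 + 0\right) \left(121 + \left(-6 + 0\right)\right) + 45698 = 2 \left(-6\right) \left(121 - 6\right) + 45698 = 2 \left(-6\right) 115 + 45698 = -1380 + 45698 = 44318$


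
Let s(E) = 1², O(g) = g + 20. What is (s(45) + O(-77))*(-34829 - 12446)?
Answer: 2647400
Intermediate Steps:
O(g) = 20 + g
s(E) = 1
(s(45) + O(-77))*(-34829 - 12446) = (1 + (20 - 77))*(-34829 - 12446) = (1 - 57)*(-47275) = -56*(-47275) = 2647400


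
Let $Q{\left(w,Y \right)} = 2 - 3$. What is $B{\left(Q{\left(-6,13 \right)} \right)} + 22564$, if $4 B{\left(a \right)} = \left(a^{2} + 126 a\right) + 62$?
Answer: $\frac{90193}{4} \approx 22548.0$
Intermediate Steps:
$Q{\left(w,Y \right)} = -1$ ($Q{\left(w,Y \right)} = 2 - 3 = -1$)
$B{\left(a \right)} = \frac{31}{2} + \frac{a^{2}}{4} + \frac{63 a}{2}$ ($B{\left(a \right)} = \frac{\left(a^{2} + 126 a\right) + 62}{4} = \frac{62 + a^{2} + 126 a}{4} = \frac{31}{2} + \frac{a^{2}}{4} + \frac{63 a}{2}$)
$B{\left(Q{\left(-6,13 \right)} \right)} + 22564 = \left(\frac{31}{2} + \frac{\left(-1\right)^{2}}{4} + \frac{63}{2} \left(-1\right)\right) + 22564 = \left(\frac{31}{2} + \frac{1}{4} \cdot 1 - \frac{63}{2}\right) + 22564 = \left(\frac{31}{2} + \frac{1}{4} - \frac{63}{2}\right) + 22564 = - \frac{63}{4} + 22564 = \frac{90193}{4}$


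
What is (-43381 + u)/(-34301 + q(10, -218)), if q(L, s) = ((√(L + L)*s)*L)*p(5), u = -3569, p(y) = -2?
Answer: 1610431950/796366601 + 409404000*√5/796366601 ≈ 3.1718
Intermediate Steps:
q(L, s) = -2*s*√2*L^(3/2) (q(L, s) = ((√(L + L)*s)*L)*(-2) = ((√(2*L)*s)*L)*(-2) = (((√2*√L)*s)*L)*(-2) = ((s*√2*√L)*L)*(-2) = (s*√2*L^(3/2))*(-2) = -2*s*√2*L^(3/2))
(-43381 + u)/(-34301 + q(10, -218)) = (-43381 - 3569)/(-34301 - 2*(-218)*√2*10^(3/2)) = -46950/(-34301 - 2*(-218)*√2*10*√10) = -46950/(-34301 + 8720*√5)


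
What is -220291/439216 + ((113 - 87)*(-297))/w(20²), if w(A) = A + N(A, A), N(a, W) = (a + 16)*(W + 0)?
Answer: -836170099/1526275600 ≈ -0.54785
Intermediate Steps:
N(a, W) = W*(16 + a) (N(a, W) = (16 + a)*W = W*(16 + a))
w(A) = A + A*(16 + A)
-220291/439216 + ((113 - 87)*(-297))/w(20²) = -220291/439216 + ((113 - 87)*(-297))/((20²*(17 + 20²))) = -220291*1/439216 + (26*(-297))/((400*(17 + 400))) = -220291/439216 - 7722/(400*417) = -220291/439216 - 7722/166800 = -220291/439216 - 7722*1/166800 = -220291/439216 - 1287/27800 = -836170099/1526275600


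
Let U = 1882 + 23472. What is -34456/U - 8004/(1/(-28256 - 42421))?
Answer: 7171362504088/12677 ≈ 5.6570e+8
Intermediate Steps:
U = 25354
-34456/U - 8004/(1/(-28256 - 42421)) = -34456/25354 - 8004/(1/(-28256 - 42421)) = -34456*1/25354 - 8004/(1/(-70677)) = -17228/12677 - 8004/(-1/70677) = -17228/12677 - 8004*(-70677) = -17228/12677 + 565698708 = 7171362504088/12677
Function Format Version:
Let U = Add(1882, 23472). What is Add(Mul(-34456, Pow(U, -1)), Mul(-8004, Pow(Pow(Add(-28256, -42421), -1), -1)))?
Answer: Rational(7171362504088, 12677) ≈ 5.6570e+8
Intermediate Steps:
U = 25354
Add(Mul(-34456, Pow(U, -1)), Mul(-8004, Pow(Pow(Add(-28256, -42421), -1), -1))) = Add(Mul(-34456, Pow(25354, -1)), Mul(-8004, Pow(Pow(Add(-28256, -42421), -1), -1))) = Add(Mul(-34456, Rational(1, 25354)), Mul(-8004, Pow(Pow(-70677, -1), -1))) = Add(Rational(-17228, 12677), Mul(-8004, Pow(Rational(-1, 70677), -1))) = Add(Rational(-17228, 12677), Mul(-8004, -70677)) = Add(Rational(-17228, 12677), 565698708) = Rational(7171362504088, 12677)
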